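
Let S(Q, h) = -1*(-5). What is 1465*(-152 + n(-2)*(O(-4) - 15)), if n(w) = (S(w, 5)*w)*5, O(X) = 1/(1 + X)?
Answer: 2701460/3 ≈ 9.0049e+5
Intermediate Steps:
S(Q, h) = 5
n(w) = 25*w (n(w) = (5*w)*5 = 25*w)
1465*(-152 + n(-2)*(O(-4) - 15)) = 1465*(-152 + (25*(-2))*(1/(1 - 4) - 15)) = 1465*(-152 - 50*(1/(-3) - 15)) = 1465*(-152 - 50*(-⅓ - 15)) = 1465*(-152 - 50*(-46/3)) = 1465*(-152 + 2300/3) = 1465*(1844/3) = 2701460/3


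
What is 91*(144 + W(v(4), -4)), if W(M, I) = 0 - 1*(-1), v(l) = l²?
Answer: 13195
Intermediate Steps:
W(M, I) = 1 (W(M, I) = 0 + 1 = 1)
91*(144 + W(v(4), -4)) = 91*(144 + 1) = 91*145 = 13195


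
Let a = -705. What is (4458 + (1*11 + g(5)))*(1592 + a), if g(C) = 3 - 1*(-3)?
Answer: 3969325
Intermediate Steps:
g(C) = 6 (g(C) = 3 + 3 = 6)
(4458 + (1*11 + g(5)))*(1592 + a) = (4458 + (1*11 + 6))*(1592 - 705) = (4458 + (11 + 6))*887 = (4458 + 17)*887 = 4475*887 = 3969325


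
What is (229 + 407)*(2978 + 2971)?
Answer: 3783564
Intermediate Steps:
(229 + 407)*(2978 + 2971) = 636*5949 = 3783564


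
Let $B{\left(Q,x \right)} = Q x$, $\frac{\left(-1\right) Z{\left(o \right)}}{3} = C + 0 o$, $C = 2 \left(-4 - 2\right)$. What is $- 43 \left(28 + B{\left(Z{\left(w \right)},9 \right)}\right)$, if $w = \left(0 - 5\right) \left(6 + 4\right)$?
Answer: $-15136$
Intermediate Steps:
$C = -12$ ($C = 2 \left(-6\right) = -12$)
$w = -50$ ($w = \left(-5\right) 10 = -50$)
$Z{\left(o \right)} = 36$ ($Z{\left(o \right)} = - 3 \left(-12 + 0 o\right) = - 3 \left(-12 + 0\right) = \left(-3\right) \left(-12\right) = 36$)
$- 43 \left(28 + B{\left(Z{\left(w \right)},9 \right)}\right) = - 43 \left(28 + 36 \cdot 9\right) = - 43 \left(28 + 324\right) = \left(-43\right) 352 = -15136$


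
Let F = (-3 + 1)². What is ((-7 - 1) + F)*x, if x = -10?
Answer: 40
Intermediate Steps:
F = 4 (F = (-2)² = 4)
((-7 - 1) + F)*x = ((-7 - 1) + 4)*(-10) = (-8 + 4)*(-10) = -4*(-10) = 40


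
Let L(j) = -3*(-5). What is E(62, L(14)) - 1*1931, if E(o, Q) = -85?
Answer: -2016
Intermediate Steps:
L(j) = 15
E(62, L(14)) - 1*1931 = -85 - 1*1931 = -85 - 1931 = -2016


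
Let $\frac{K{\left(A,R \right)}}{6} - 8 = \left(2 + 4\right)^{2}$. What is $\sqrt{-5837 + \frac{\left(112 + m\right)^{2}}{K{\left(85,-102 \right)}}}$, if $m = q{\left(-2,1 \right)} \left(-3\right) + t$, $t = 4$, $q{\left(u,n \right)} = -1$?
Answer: $\frac{i \sqrt{100769262}}{132} \approx 76.048 i$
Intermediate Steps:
$K{\left(A,R \right)} = 264$ ($K{\left(A,R \right)} = 48 + 6 \left(2 + 4\right)^{2} = 48 + 6 \cdot 6^{2} = 48 + 6 \cdot 36 = 48 + 216 = 264$)
$m = 7$ ($m = \left(-1\right) \left(-3\right) + 4 = 3 + 4 = 7$)
$\sqrt{-5837 + \frac{\left(112 + m\right)^{2}}{K{\left(85,-102 \right)}}} = \sqrt{-5837 + \frac{\left(112 + 7\right)^{2}}{264}} = \sqrt{-5837 + 119^{2} \cdot \frac{1}{264}} = \sqrt{-5837 + 14161 \cdot \frac{1}{264}} = \sqrt{-5837 + \frac{14161}{264}} = \sqrt{- \frac{1526807}{264}} = \frac{i \sqrt{100769262}}{132}$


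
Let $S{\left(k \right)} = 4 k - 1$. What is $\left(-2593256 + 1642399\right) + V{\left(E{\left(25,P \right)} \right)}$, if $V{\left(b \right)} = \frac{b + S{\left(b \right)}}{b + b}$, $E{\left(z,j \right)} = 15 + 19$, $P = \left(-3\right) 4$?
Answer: $- \frac{64658107}{68} \approx -9.5085 \cdot 10^{5}$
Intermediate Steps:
$P = -12$
$S{\left(k \right)} = -1 + 4 k$
$E{\left(z,j \right)} = 34$
$V{\left(b \right)} = \frac{-1 + 5 b}{2 b}$ ($V{\left(b \right)} = \frac{b + \left(-1 + 4 b\right)}{b + b} = \frac{-1 + 5 b}{2 b}$)
$\left(-2593256 + 1642399\right) + V{\left(E{\left(25,P \right)} \right)} = \left(-2593256 + 1642399\right) + \frac{-1 + 5 \cdot 34}{2 \cdot 34} = -950857 + \frac{1}{2} \cdot \frac{1}{34} \left(-1 + 170\right) = -950857 + \frac{1}{2} \cdot \frac{1}{34} \cdot 169 = -950857 + \frac{169}{68} = - \frac{64658107}{68}$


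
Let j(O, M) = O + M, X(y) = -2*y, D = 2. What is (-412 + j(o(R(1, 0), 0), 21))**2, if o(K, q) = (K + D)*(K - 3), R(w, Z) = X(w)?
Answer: 152881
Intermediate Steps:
R(w, Z) = -2*w
o(K, q) = (-3 + K)*(2 + K) (o(K, q) = (K + 2)*(K - 3) = (2 + K)*(-3 + K) = (-3 + K)*(2 + K))
j(O, M) = M + O
(-412 + j(o(R(1, 0), 0), 21))**2 = (-412 + (21 + (-6 + (-2*1)**2 - (-2))))**2 = (-412 + (21 + (-6 + (-2)**2 - 1*(-2))))**2 = (-412 + (21 + (-6 + 4 + 2)))**2 = (-412 + (21 + 0))**2 = (-412 + 21)**2 = (-391)**2 = 152881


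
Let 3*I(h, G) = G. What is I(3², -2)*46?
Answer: -92/3 ≈ -30.667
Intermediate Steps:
I(h, G) = G/3
I(3², -2)*46 = ((⅓)*(-2))*46 = -⅔*46 = -92/3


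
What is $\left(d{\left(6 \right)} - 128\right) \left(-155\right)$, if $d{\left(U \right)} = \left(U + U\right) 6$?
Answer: $8680$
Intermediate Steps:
$d{\left(U \right)} = 12 U$ ($d{\left(U \right)} = 2 U 6 = 12 U$)
$\left(d{\left(6 \right)} - 128\right) \left(-155\right) = \left(12 \cdot 6 - 128\right) \left(-155\right) = \left(72 - 128\right) \left(-155\right) = \left(-56\right) \left(-155\right) = 8680$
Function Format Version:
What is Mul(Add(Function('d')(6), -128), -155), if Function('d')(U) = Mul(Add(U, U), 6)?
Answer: 8680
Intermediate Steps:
Function('d')(U) = Mul(12, U) (Function('d')(U) = Mul(Mul(2, U), 6) = Mul(12, U))
Mul(Add(Function('d')(6), -128), -155) = Mul(Add(Mul(12, 6), -128), -155) = Mul(Add(72, -128), -155) = Mul(-56, -155) = 8680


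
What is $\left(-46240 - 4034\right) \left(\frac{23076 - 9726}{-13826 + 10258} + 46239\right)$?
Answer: $- \frac{2073392792037}{892} \approx -2.3244 \cdot 10^{9}$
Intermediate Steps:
$\left(-46240 - 4034\right) \left(\frac{23076 - 9726}{-13826 + 10258} + 46239\right) = - 50274 \left(\frac{13350}{-3568} + 46239\right) = - 50274 \left(13350 \left(- \frac{1}{3568}\right) + 46239\right) = - 50274 \left(- \frac{6675}{1784} + 46239\right) = \left(-50274\right) \frac{82483701}{1784} = - \frac{2073392792037}{892}$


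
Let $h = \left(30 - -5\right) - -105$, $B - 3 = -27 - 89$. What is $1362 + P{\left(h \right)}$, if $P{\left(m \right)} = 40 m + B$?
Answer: $6849$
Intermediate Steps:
$B = -113$ ($B = 3 - 116 = -113$)
$h = 140$ ($h = \left(30 + 5\right) + 105 = 35 + 105 = 140$)
$P{\left(m \right)} = -113 + 40 m$ ($P{\left(m \right)} = 40 m - 113 = -113 + 40 m$)
$1362 + P{\left(h \right)} = 1362 + \left(-113 + 40 \cdot 140\right) = 1362 + \left(-113 + 5600\right) = 1362 + 5487 = 6849$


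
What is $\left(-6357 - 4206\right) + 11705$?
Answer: $1142$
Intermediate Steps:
$\left(-6357 - 4206\right) + 11705 = -10563 + 11705 = 1142$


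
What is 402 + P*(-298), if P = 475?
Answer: -141148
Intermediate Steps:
402 + P*(-298) = 402 + 475*(-298) = 402 - 141550 = -141148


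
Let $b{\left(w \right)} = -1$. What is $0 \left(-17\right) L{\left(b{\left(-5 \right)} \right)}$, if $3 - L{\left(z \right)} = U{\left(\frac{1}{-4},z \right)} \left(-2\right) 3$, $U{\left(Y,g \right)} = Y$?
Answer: $0$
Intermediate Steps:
$L{\left(z \right)} = \frac{3}{2}$ ($L{\left(z \right)} = 3 - \frac{1}{-4} \left(-2\right) 3 = 3 - \left(- \frac{1}{4}\right) \left(-2\right) 3 = 3 - \frac{1}{2} \cdot 3 = 3 - \frac{3}{2} = \frac{3}{2}$)
$0 \left(-17\right) L{\left(b{\left(-5 \right)} \right)} = 0 \left(-17\right) \frac{3}{2} = 0 \cdot \frac{3}{2} = 0$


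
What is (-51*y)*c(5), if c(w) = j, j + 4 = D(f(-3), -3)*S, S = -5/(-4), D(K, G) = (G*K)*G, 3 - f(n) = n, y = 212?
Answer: -686562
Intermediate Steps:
f(n) = 3 - n
D(K, G) = K*G²
S = 5/4 (S = -5*(-¼) = 5/4 ≈ 1.2500)
j = 127/2 (j = -4 + ((3 - 1*(-3))*(-3)²)*(5/4) = -4 + ((3 + 3)*9)*(5/4) = -4 + (6*9)*(5/4) = -4 + 54*(5/4) = -4 + 135/2 = 127/2 ≈ 63.500)
c(w) = 127/2
(-51*y)*c(5) = -51*212*(127/2) = -10812*127/2 = -686562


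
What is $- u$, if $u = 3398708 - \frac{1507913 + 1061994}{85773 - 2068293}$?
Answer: $- \frac{6738009154067}{1982520} \approx -3.3987 \cdot 10^{6}$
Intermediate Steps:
$u = \frac{6738009154067}{1982520}$ ($u = 3398708 - \frac{2569907}{85773 - 2068293} = 3398708 - \frac{2569907}{-1982520} = 3398708 - 2569907 \left(- \frac{1}{1982520}\right) = 3398708 - - \frac{2569907}{1982520} = 3398708 + \frac{2569907}{1982520} = \frac{6738009154067}{1982520} \approx 3.3987 \cdot 10^{6}$)
$- u = \left(-1\right) \frac{6738009154067}{1982520} = - \frac{6738009154067}{1982520}$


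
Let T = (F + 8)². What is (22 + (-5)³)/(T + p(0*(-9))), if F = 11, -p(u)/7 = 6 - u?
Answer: -103/319 ≈ -0.32288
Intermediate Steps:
p(u) = -42 + 7*u (p(u) = -7*(6 - u) = -42 + 7*u)
T = 361 (T = (11 + 8)² = 19² = 361)
(22 + (-5)³)/(T + p(0*(-9))) = (22 + (-5)³)/(361 + (-42 + 7*(0*(-9)))) = (22 - 125)/(361 + (-42 + 7*0)) = -103/(361 + (-42 + 0)) = -103/(361 - 42) = -103/319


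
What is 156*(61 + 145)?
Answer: 32136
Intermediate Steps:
156*(61 + 145) = 156*206 = 32136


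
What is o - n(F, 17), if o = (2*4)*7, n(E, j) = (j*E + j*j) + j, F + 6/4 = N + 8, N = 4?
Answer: -857/2 ≈ -428.50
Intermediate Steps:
F = 21/2 (F = -3/2 + (4 + 8) = -3/2 + 12 = 21/2 ≈ 10.500)
n(E, j) = j + j² + E*j (n(E, j) = (E*j + j²) + j = (j² + E*j) + j = j + j² + E*j)
o = 56 (o = 8*7 = 56)
o - n(F, 17) = 56 - 17*(1 + 21/2 + 17) = 56 - 17*57/2 = 56 - 1*969/2 = 56 - 969/2 = -857/2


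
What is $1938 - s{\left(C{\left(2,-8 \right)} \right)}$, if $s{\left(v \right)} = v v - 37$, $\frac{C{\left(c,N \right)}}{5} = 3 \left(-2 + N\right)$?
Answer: $-20525$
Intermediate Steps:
$C{\left(c,N \right)} = -30 + 15 N$ ($C{\left(c,N \right)} = 5 \cdot 3 \left(-2 + N\right) = 5 \left(-6 + 3 N\right) = -30 + 15 N$)
$s{\left(v \right)} = -37 + v^{2}$ ($s{\left(v \right)} = v^{2} - 37 = -37 + v^{2}$)
$1938 - s{\left(C{\left(2,-8 \right)} \right)} = 1938 - \left(-37 + \left(-30 + 15 \left(-8\right)\right)^{2}\right) = 1938 - \left(-37 + \left(-30 - 120\right)^{2}\right) = 1938 - \left(-37 + \left(-150\right)^{2}\right) = 1938 - \left(-37 + 22500\right) = 1938 - 22463 = -20525$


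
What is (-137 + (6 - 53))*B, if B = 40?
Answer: -7360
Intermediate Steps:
(-137 + (6 - 53))*B = (-137 + (6 - 53))*40 = (-137 - 47)*40 = -184*40 = -7360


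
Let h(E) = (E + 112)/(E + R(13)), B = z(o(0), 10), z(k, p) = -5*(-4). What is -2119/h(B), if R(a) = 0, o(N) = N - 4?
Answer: -10595/33 ≈ -321.06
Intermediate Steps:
o(N) = -4 + N
z(k, p) = 20
B = 20
h(E) = (112 + E)/E (h(E) = (E + 112)/(E + 0) = (112 + E)/E)
-2119/h(B) = -2119*20/(112 + 20) = -2119/((1/20)*132) = -2119/33/5 = -2119*5/33 = -10595/33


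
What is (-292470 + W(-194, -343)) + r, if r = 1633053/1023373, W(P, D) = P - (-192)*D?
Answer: -366898054907/1023373 ≈ -3.5852e+5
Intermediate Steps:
W(P, D) = P + 192*D
r = 1633053/1023373 (r = 1633053*(1/1023373) = 1633053/1023373 ≈ 1.5958)
(-292470 + W(-194, -343)) + r = (-292470 + (-194 + 192*(-343))) + 1633053/1023373 = (-292470 + (-194 - 65856)) + 1633053/1023373 = (-292470 - 66050) + 1633053/1023373 = -358520 + 1633053/1023373 = -366898054907/1023373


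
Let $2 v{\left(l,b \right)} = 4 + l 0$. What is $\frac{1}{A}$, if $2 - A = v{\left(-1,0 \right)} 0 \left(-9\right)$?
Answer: $\frac{1}{2} \approx 0.5$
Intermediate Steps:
$v{\left(l,b \right)} = 2$ ($v{\left(l,b \right)} = \frac{4 + l 0}{2} = \frac{4 + 0}{2} = \frac{1}{2} \cdot 4 = 2$)
$A = 2$ ($A = 2 - 2 \cdot 0 \left(-9\right) = 2 - 0 \left(-9\right) = 2 - 0 = 2 + 0 = 2$)
$\frac{1}{A} = \frac{1}{2}$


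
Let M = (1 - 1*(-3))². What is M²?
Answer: 256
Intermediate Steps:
M = 16 (M = (1 + 3)² = 4² = 16)
M² = 16² = 256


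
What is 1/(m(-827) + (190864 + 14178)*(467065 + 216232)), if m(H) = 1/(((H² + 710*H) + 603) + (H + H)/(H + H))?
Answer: 97363/13641002560779063 ≈ 7.1375e-12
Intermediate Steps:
m(H) = 1/(604 + H² + 710*H) (m(H) = 1/((603 + H² + 710*H) + (2*H)/((2*H))) = 1/((603 + H² + 710*H) + (2*H)*(1/(2*H))) = 1/((603 + H² + 710*H) + 1) = 1/(604 + H² + 710*H))
1/(m(-827) + (190864 + 14178)*(467065 + 216232)) = 1/(1/(604 + (-827)² + 710*(-827)) + (190864 + 14178)*(467065 + 216232)) = 1/(1/(604 + 683929 - 587170) + 205042*683297) = 1/(1/97363 + 140104583474) = 1/(13641002560779063/97363) = 97363/13641002560779063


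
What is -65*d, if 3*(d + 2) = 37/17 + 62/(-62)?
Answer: 5330/51 ≈ 104.51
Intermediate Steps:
d = -82/51 (d = -2 + (37/17 + 62/(-62))/3 = -2 + (37*(1/17) + 62*(-1/62))/3 = -2 + (37/17 - 1)/3 = -2 + (⅓)*(20/17) = -2 + 20/51 = -82/51 ≈ -1.6078)
-65*d = -65*(-82/51) = 5330/51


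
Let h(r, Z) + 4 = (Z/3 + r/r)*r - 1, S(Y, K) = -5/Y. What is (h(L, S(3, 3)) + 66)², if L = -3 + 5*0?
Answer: 32041/9 ≈ 3560.1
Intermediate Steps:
L = -3 (L = -3 + 0 = -3)
h(r, Z) = -5 + r*(1 + Z/3) (h(r, Z) = -4 + ((Z/3 + r/r)*r - 1) = -4 + ((Z*(⅓) + 1)*r - 1) = -4 + ((Z/3 + 1)*r - 1) = -4 + ((1 + Z/3)*r - 1) = -4 + (r*(1 + Z/3) - 1) = -4 + (-1 + r*(1 + Z/3)) = -5 + r*(1 + Z/3))
(h(L, S(3, 3)) + 66)² = ((-5 - 3 + (⅓)*(-5/3)*(-3)) + 66)² = ((-5 - 3 + 5/3) + 66)² = (-19/3 + 66)² = (179/3)² = 32041/9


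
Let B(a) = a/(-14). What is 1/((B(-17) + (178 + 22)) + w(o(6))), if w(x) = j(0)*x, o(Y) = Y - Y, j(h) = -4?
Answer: 14/2817 ≈ 0.0049698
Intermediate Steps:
o(Y) = 0
w(x) = -4*x
B(a) = -a/14 (B(a) = a*(-1/14) = -a/14)
1/((B(-17) + (178 + 22)) + w(o(6))) = 1/((-1/14*(-17) + (178 + 22)) - 4*0) = 1/((17/14 + 200) + 0) = 1/(2817/14 + 0) = 1/(2817/14) = 14/2817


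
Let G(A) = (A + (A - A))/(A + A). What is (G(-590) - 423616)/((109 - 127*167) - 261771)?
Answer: 847231/565742 ≈ 1.4976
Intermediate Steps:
G(A) = ½ (G(A) = (A + 0)/((2*A)) = A*(1/(2*A)) = ½)
(G(-590) - 423616)/((109 - 127*167) - 261771) = (½ - 423616)/((109 - 127*167) - 261771) = -847231/(2*((109 - 21209) - 261771)) = -847231/(2*(-21100 - 261771)) = -847231/2/(-282871) = -847231/2*(-1/282871) = 847231/565742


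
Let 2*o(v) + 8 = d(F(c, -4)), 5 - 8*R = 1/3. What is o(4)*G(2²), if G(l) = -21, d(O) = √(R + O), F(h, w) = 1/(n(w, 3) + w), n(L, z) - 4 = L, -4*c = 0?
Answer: 84 - 7*√3/2 ≈ 77.938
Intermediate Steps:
c = 0 (c = -¼*0 = 0)
n(L, z) = 4 + L
R = 7/12 (R = 5/8 - ⅛/3 = 5/8 - ⅛*⅓ = 5/8 - 1/24 = 7/12 ≈ 0.58333)
F(h, w) = 1/(4 + 2*w) (F(h, w) = 1/((4 + w) + w) = 1/(4 + 2*w))
d(O) = √(7/12 + O)
o(v) = -4 + √3/6 (o(v) = -4 + (√(21 + 36*(1/(2*(2 - 4))))/6)/2 = -4 + (√(21 + 36*((½)/(-2)))/6)/2 = -4 + (√(21 + 36*((½)*(-½)))/6)/2 = -4 + (√(21 + 36*(-¼))/6)/2 = -4 + (√(21 - 9)/6)/2 = -4 + (√12/6)/2 = -4 + ((2*√3)/6)/2 = -4 + (√3/3)/2 = -4 + √3/6)
o(4)*G(2²) = (-4 + √3/6)*(-21) = 84 - 7*√3/2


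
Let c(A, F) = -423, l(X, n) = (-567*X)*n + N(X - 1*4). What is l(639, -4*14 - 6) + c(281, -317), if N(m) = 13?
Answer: 22462996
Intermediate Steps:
l(X, n) = 13 - 567*X*n (l(X, n) = (-567*X)*n + 13 = -567*X*n + 13 = 13 - 567*X*n)
l(639, -4*14 - 6) + c(281, -317) = (13 - 567*639*(-4*14 - 6)) - 423 = (13 - 567*639*(-56 - 6)) - 423 = (13 - 567*639*(-62)) - 423 = (13 + 22463406) - 423 = 22463419 - 423 = 22462996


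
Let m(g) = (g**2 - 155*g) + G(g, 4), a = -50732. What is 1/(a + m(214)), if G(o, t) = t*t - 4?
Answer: -1/38094 ≈ -2.6251e-5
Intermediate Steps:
G(o, t) = -4 + t**2 (G(o, t) = t**2 - 4 = -4 + t**2)
m(g) = 12 + g**2 - 155*g (m(g) = (g**2 - 155*g) + (-4 + 4**2) = (g**2 - 155*g) + (-4 + 16) = (g**2 - 155*g) + 12 = 12 + g**2 - 155*g)
1/(a + m(214)) = 1/(-50732 + (12 + 214**2 - 155*214)) = 1/(-50732 + (12 + 45796 - 33170)) = 1/(-50732 + 12638) = 1/(-38094) = -1/38094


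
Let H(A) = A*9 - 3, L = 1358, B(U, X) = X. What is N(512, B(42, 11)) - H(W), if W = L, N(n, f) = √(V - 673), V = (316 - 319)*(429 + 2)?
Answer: -12219 + I*√1966 ≈ -12219.0 + 44.34*I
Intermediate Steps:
V = -1293 (V = -3*431 = -1293)
N(n, f) = I*√1966 (N(n, f) = √(-1293 - 673) = √(-1966) = I*√1966)
W = 1358
H(A) = -3 + 9*A (H(A) = 9*A - 3 = -3 + 9*A)
N(512, B(42, 11)) - H(W) = I*√1966 - (-3 + 9*1358) = I*√1966 - (-3 + 12222) = I*√1966 - 1*12219 = I*√1966 - 12219 = -12219 + I*√1966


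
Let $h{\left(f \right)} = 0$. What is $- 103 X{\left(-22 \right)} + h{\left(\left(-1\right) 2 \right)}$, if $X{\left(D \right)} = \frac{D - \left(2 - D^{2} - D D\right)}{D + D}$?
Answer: $\frac{24308}{11} \approx 2209.8$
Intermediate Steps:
$X{\left(D \right)} = \frac{-2 + D + 2 D^{2}}{2 D}$ ($X{\left(D \right)} = \frac{D + \left(\left(D^{2} + D^{2}\right) - 2\right)}{2 D} = \left(D + \left(2 D^{2} - 2\right)\right) \frac{1}{2 D} = \left(D + \left(-2 + 2 D^{2}\right)\right) \frac{1}{2 D} = \left(-2 + D + 2 D^{2}\right) \frac{1}{2 D} = \frac{-2 + D + 2 D^{2}}{2 D}$)
$- 103 X{\left(-22 \right)} + h{\left(\left(-1\right) 2 \right)} = - 103 \left(\frac{1}{2} - 22 - \frac{1}{-22}\right) + 0 = - 103 \left(\frac{1}{2} - 22 - - \frac{1}{22}\right) + 0 = - 103 \left(\frac{1}{2} - 22 + \frac{1}{22}\right) + 0 = \left(-103\right) \left(- \frac{236}{11}\right) + 0 = \frac{24308}{11} + 0 = \frac{24308}{11}$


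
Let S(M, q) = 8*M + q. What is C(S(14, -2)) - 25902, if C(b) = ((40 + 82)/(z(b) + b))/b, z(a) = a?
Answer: -313414139/12100 ≈ -25902.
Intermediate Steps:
S(M, q) = q + 8*M
C(b) = 61/b² (C(b) = ((40 + 82)/(b + b))/b = (122/((2*b)))/b = (122*(1/(2*b)))/b = (61/b)/b = 61/b²)
C(S(14, -2)) - 25902 = 61/(-2 + 8*14)² - 25902 = 61/(-2 + 112)² - 25902 = 61/110² - 25902 = 61*(1/12100) - 25902 = 61/12100 - 25902 = -313414139/12100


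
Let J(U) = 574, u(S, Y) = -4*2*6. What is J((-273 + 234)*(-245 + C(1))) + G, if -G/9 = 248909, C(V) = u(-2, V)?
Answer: -2239607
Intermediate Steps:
u(S, Y) = -48 (u(S, Y) = -8*6 = -48)
C(V) = -48
G = -2240181 (G = -9*248909 = -2240181)
J((-273 + 234)*(-245 + C(1))) + G = 574 - 2240181 = -2239607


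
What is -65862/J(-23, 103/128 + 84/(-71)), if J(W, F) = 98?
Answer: -32931/49 ≈ -672.06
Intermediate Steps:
-65862/J(-23, 103/128 + 84/(-71)) = -65862/98 = -65862*1/98 = -32931/49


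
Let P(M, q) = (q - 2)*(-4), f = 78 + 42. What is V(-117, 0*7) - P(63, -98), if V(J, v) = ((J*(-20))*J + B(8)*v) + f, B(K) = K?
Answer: -274060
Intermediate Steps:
f = 120
P(M, q) = 8 - 4*q (P(M, q) = (-2 + q)*(-4) = 8 - 4*q)
V(J, v) = 120 - 20*J² + 8*v (V(J, v) = ((J*(-20))*J + 8*v) + 120 = ((-20*J)*J + 8*v) + 120 = (-20*J² + 8*v) + 120 = 120 - 20*J² + 8*v)
V(-117, 0*7) - P(63, -98) = (120 - 20*(-117)² + 8*(0*7)) - (8 - 4*(-98)) = (120 - 20*13689 + 8*0) - (8 + 392) = (120 - 273780 + 0) - 1*400 = -273660 - 400 = -274060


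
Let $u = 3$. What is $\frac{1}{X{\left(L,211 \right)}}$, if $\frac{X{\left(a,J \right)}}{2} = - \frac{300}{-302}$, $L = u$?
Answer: $\frac{151}{300} \approx 0.50333$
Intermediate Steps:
$L = 3$
$X{\left(a,J \right)} = \frac{300}{151}$ ($X{\left(a,J \right)} = 2 \left(- \frac{300}{-302}\right) = 2 \left(\left(-300\right) \left(- \frac{1}{302}\right)\right) = 2 \cdot \frac{150}{151} = \frac{300}{151}$)
$\frac{1}{X{\left(L,211 \right)}} = \frac{1}{\frac{300}{151}} = \frac{151}{300}$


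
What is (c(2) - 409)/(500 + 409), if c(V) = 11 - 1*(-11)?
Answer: -43/101 ≈ -0.42574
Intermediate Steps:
c(V) = 22 (c(V) = 11 + 11 = 22)
(c(2) - 409)/(500 + 409) = (22 - 409)/(500 + 409) = -387/909 = -387*1/909 = -43/101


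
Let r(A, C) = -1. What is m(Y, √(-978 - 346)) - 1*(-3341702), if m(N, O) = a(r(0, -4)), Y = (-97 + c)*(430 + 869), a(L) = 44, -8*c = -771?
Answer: 3341746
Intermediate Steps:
c = 771/8 (c = -⅛*(-771) = 771/8 ≈ 96.375)
Y = -6495/8 (Y = (-97 + 771/8)*(430 + 869) = -5/8*1299 = -6495/8 ≈ -811.88)
m(N, O) = 44
m(Y, √(-978 - 346)) - 1*(-3341702) = 44 - 1*(-3341702) = 44 + 3341702 = 3341746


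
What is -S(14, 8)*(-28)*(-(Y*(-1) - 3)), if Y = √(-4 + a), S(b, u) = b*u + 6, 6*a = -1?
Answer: 9912 + 8260*I*√6/3 ≈ 9912.0 + 6744.3*I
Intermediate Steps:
a = -⅙ (a = (⅙)*(-1) = -⅙ ≈ -0.16667)
S(b, u) = 6 + b*u
Y = 5*I*√6/6 (Y = √(-4 - ⅙) = √(-25/6) = 5*I*√6/6 ≈ 2.0412*I)
-S(14, 8)*(-28)*(-(Y*(-1) - 3)) = -(6 + 14*8)*(-28)*(-((5*I*√6/6)*(-1) - 3)) = -(6 + 112)*(-28)*(-(-5*I*√6/6 - 3)) = -118*(-28)*(-(-3 - 5*I*√6/6)) = -(-3304)*(3 + 5*I*√6/6) = -(-9912 - 8260*I*√6/3) = 9912 + 8260*I*√6/3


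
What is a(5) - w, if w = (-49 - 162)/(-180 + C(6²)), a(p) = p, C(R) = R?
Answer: 509/144 ≈ 3.5347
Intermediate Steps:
w = 211/144 (w = (-49 - 162)/(-180 + 6²) = -211/(-180 + 36) = -211/(-144) = -211*(-1/144) = 211/144 ≈ 1.4653)
a(5) - w = 5 - 1*211/144 = 5 - 211/144 = 509/144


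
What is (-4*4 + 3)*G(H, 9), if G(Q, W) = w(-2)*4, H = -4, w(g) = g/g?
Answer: -52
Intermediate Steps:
w(g) = 1
G(Q, W) = 4 (G(Q, W) = 1*4 = 4)
(-4*4 + 3)*G(H, 9) = (-4*4 + 3)*4 = (-16 + 3)*4 = -13*4 = -52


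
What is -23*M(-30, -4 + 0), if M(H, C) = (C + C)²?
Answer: -1472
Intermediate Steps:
M(H, C) = 4*C² (M(H, C) = (2*C)² = 4*C²)
-23*M(-30, -4 + 0) = -92*(-4 + 0)² = -92*(-4)² = -92*16 = -23*64 = -1472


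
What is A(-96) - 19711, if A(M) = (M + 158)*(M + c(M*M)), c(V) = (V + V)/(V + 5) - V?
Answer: -5504301371/9221 ≈ -5.9693e+5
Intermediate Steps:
c(V) = -V + 2*V/(5 + V) (c(V) = (2*V)/(5 + V) - V = 2*V/(5 + V) - V = -V + 2*V/(5 + V))
A(M) = (158 + M)*(M - M²*(3 + M²)/(5 + M²)) (A(M) = (M + 158)*(M - M*M*(3 + M*M)/(5 + M*M)) = (158 + M)*(M - M²*(3 + M²)/(5 + M²)))
A(-96) - 19711 = -96*(790 - 1*(-96)⁴ - 469*(-96) - 157*(-96)³ + 155*(-96)²)/(5 + (-96)²) - 19711 = -96*(790 - 1*84934656 + 45024 - 157*(-884736) + 155*9216)/(5 + 9216) - 19711 = -96*(790 - 84934656 + 45024 + 138903552 + 1428480)/9221 - 19711 = -96*1/9221*55443190 - 19711 = -5322546240/9221 - 19711 = -5504301371/9221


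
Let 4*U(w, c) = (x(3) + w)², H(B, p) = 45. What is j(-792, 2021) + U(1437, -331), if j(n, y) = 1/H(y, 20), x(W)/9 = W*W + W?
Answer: 107416129/180 ≈ 5.9676e+5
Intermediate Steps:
x(W) = 9*W + 9*W² (x(W) = 9*(W*W + W) = 9*(W² + W) = 9*(W + W²) = 9*W + 9*W²)
U(w, c) = (108 + w)²/4 (U(w, c) = (9*3*(1 + 3) + w)²/4 = (9*3*4 + w)²/4 = (108 + w)²/4)
j(n, y) = 1/45
j(-792, 2021) + U(1437, -331) = 1/45 + (108 + 1437)²/4 = 1/45 + (¼)*1545² = 1/45 + (¼)*2387025 = 1/45 + 2387025/4 = 107416129/180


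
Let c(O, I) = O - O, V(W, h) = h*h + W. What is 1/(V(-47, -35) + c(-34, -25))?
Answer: 1/1178 ≈ 0.00084890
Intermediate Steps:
V(W, h) = W + h² (V(W, h) = h² + W = W + h²)
c(O, I) = 0
1/(V(-47, -35) + c(-34, -25)) = 1/((-47 + (-35)²) + 0) = 1/((-47 + 1225) + 0) = 1/(1178 + 0) = 1/1178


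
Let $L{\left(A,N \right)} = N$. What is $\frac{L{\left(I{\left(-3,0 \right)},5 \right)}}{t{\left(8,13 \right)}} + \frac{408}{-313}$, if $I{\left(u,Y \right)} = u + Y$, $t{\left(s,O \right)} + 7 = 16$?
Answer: $- \frac{2107}{2817} \approx -0.74796$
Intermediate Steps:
$t{\left(s,O \right)} = 9$ ($t{\left(s,O \right)} = -7 + 16 = 9$)
$I{\left(u,Y \right)} = Y + u$
$\frac{L{\left(I{\left(-3,0 \right)},5 \right)}}{t{\left(8,13 \right)}} + \frac{408}{-313} = \frac{5}{9} + \frac{408}{-313} = 5 \cdot \frac{1}{9} + 408 \left(- \frac{1}{313}\right) = \frac{5}{9} - \frac{408}{313} = - \frac{2107}{2817}$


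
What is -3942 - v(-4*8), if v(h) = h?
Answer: -3910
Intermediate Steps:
-3942 - v(-4*8) = -3942 - (-4)*8 = -3942 - 1*(-32) = -3942 + 32 = -3910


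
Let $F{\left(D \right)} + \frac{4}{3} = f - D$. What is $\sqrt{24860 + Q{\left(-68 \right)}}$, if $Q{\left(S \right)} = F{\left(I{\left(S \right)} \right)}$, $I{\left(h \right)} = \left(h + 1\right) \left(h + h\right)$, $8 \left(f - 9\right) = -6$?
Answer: $\frac{\sqrt{567177}}{6} \approx 125.52$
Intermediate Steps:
$f = \frac{33}{4}$ ($f = 9 + \frac{1}{8} \left(-6\right) = 9 - \frac{3}{4} = \frac{33}{4} \approx 8.25$)
$I{\left(h \right)} = 2 h \left(1 + h\right)$ ($I{\left(h \right)} = \left(1 + h\right) 2 h = 2 h \left(1 + h\right)$)
$F{\left(D \right)} = \frac{83}{12} - D$ ($F{\left(D \right)} = - \frac{4}{3} - \left(- \frac{33}{4} + D\right) = \frac{83}{12} - D$)
$Q{\left(S \right)} = \frac{83}{12} - 2 S \left(1 + S\right)$
$\sqrt{24860 + Q{\left(-68 \right)}} = \sqrt{24860 + \left(\frac{83}{12} - - 136 \left(1 - 68\right)\right)} = \sqrt{24860 + \left(\frac{83}{12} - \left(-136\right) \left(-67\right)\right)} = \sqrt{24860 + \left(\frac{83}{12} - 9112\right)} = \sqrt{24860 - \frac{109261}{12}} = \sqrt{\frac{189059}{12}} = \frac{\sqrt{567177}}{6}$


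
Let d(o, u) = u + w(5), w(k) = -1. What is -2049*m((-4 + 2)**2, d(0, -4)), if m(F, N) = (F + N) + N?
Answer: 12294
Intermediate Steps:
d(o, u) = -1 + u (d(o, u) = u - 1 = -1 + u)
m(F, N) = F + 2*N
-2049*m((-4 + 2)**2, d(0, -4)) = -2049*((-4 + 2)**2 + 2*(-1 - 4)) = -2049*((-2)**2 + 2*(-5)) = -2049*(4 - 10) = -2049*(-6) = 12294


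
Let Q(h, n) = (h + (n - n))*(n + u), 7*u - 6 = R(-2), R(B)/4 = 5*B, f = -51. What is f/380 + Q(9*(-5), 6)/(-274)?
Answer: 19491/364420 ≈ 0.053485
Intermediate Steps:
R(B) = 20*B (R(B) = 4*(5*B) = 20*B)
u = -34/7 (u = 6/7 + (20*(-2))/7 = 6/7 + (⅐)*(-40) = 6/7 - 40/7 = -34/7 ≈ -4.8571)
Q(h, n) = h*(-34/7 + n) (Q(h, n) = (h + (n - n))*(n - 34/7) = (h + 0)*(-34/7 + n) = h*(-34/7 + n))
f/380 + Q(9*(-5), 6)/(-274) = -51/380 + ((9*(-5))*(-34 + 7*6)/7)/(-274) = -51*1/380 + ((⅐)*(-45)*(-34 + 42))*(-1/274) = -51/380 + ((⅐)*(-45)*8)*(-1/274) = -51/380 - 360/7*(-1/274) = -51/380 + 180/959 = 19491/364420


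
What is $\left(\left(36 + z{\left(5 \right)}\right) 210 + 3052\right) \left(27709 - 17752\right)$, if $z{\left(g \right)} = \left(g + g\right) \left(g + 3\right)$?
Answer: $272941284$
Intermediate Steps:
$z{\left(g \right)} = 2 g \left(3 + g\right)$
$\left(\left(36 + z{\left(5 \right)}\right) 210 + 3052\right) \left(27709 - 17752\right) = \left(\left(36 + 2 \cdot 5 \left(3 + 5\right)\right) 210 + 3052\right) \left(27709 - 17752\right) = \left(\left(36 + 2 \cdot 5 \cdot 8\right) 210 + 3052\right) 9957 = \left(\left(36 + 80\right) 210 + 3052\right) 9957 = \left(116 \cdot 210 + 3052\right) 9957 = \left(24360 + 3052\right) 9957 = 27412 \cdot 9957 = 272941284$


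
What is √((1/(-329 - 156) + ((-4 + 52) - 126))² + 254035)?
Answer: 2*√15296641859/485 ≈ 510.02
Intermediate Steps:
√((1/(-329 - 156) + ((-4 + 52) - 126))² + 254035) = √((1/(-485) + (48 - 126))² + 254035) = √((-1/485 - 78)² + 254035) = √((-37831/485)² + 254035) = √(1431184561/235225 + 254035) = √(61186567436/235225) = 2*√15296641859/485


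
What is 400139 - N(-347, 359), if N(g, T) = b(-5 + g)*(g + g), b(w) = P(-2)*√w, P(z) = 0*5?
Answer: 400139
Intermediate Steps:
P(z) = 0
b(w) = 0 (b(w) = 0*√w = 0)
N(g, T) = 0 (N(g, T) = 0*(g + g) = 0*(2*g) = 0)
400139 - N(-347, 359) = 400139 - 1*0 = 400139 + 0 = 400139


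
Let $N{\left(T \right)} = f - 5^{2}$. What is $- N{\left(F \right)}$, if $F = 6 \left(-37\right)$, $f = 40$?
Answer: $-15$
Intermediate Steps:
$F = -222$
$N{\left(T \right)} = 15$ ($N{\left(T \right)} = 40 - 5^{2} = 40 - 25 = 15$)
$- N{\left(F \right)} = \left(-1\right) 15 = -15$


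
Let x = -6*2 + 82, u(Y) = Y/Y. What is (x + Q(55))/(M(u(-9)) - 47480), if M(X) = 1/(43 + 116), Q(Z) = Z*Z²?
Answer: -26464755/7549319 ≈ -3.5056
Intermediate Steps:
Q(Z) = Z³
u(Y) = 1
M(X) = 1/159
x = 70 (x = -12 + 82 = 70)
(x + Q(55))/(M(u(-9)) - 47480) = (70 + 55³)/(1/159 - 47480) = (70 + 166375)/(-7549319/159) = 166445*(-159/7549319) = -26464755/7549319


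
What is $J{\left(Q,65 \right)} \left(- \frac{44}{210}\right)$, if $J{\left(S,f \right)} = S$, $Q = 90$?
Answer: $- \frac{132}{7} \approx -18.857$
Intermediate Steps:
$J{\left(Q,65 \right)} \left(- \frac{44}{210}\right) = 90 \left(- \frac{44}{210}\right) = 90 \left(\left(-44\right) \frac{1}{210}\right) = 90 \left(- \frac{22}{105}\right) = - \frac{132}{7}$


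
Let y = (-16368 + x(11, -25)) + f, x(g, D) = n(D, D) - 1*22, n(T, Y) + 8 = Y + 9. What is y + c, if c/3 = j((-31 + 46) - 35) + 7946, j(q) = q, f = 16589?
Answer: 23953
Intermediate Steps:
n(T, Y) = 1 + Y (n(T, Y) = -8 + (Y + 9) = -8 + (9 + Y) = 1 + Y)
c = 23778 (c = 3*(((-31 + 46) - 35) + 7946) = 3*((15 - 35) + 7946) = 3*(-20 + 7946) = 3*7926 = 23778)
x(g, D) = -21 + D (x(g, D) = (1 + D) - 1*22 = (1 + D) - 22 = -21 + D)
y = 175 (y = (-16368 + (-21 - 25)) + 16589 = (-16368 - 46) + 16589 = -16414 + 16589 = 175)
y + c = 175 + 23778 = 23953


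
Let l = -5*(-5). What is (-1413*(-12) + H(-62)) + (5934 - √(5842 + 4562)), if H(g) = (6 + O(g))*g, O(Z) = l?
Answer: 20866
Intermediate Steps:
l = 25
O(Z) = 25
H(g) = 31*g (H(g) = (6 + 25)*g = 31*g)
(-1413*(-12) + H(-62)) + (5934 - √(5842 + 4562)) = (-1413*(-12) + 31*(-62)) + (5934 - √(5842 + 4562)) = (16956 - 1922) + (5934 - √10404) = 15034 + (5934 - 1*102) = 15034 + (5934 - 102) = 15034 + 5832 = 20866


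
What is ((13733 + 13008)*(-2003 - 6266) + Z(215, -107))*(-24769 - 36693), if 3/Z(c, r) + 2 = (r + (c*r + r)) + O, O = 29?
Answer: 157596123590377001/11596 ≈ 1.3591e+13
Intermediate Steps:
Z(c, r) = 3/(27 + 2*r + c*r) (Z(c, r) = 3/(-2 + ((r + (c*r + r)) + 29)) = 3/(-2 + ((r + (r + c*r)) + 29)) = 3/(-2 + ((2*r + c*r) + 29)) = 3/(-2 + (29 + 2*r + c*r)) = 3/(27 + 2*r + c*r))
((13733 + 13008)*(-2003 - 6266) + Z(215, -107))*(-24769 - 36693) = ((13733 + 13008)*(-2003 - 6266) + 3/(27 + 2*(-107) + 215*(-107)))*(-24769 - 36693) = (26741*(-8269) + 3/(27 - 214 - 23005))*(-61462) = (-221121329 + 3/(-23192))*(-61462) = (-221121329 + 3*(-1/23192))*(-61462) = (-221121329 - 3/23192)*(-61462) = -5128245862171/23192*(-61462) = 157596123590377001/11596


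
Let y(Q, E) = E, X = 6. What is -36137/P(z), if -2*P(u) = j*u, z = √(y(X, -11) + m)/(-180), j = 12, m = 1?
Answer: 108411*I*√10 ≈ 3.4283e+5*I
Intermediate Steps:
z = -I*√10/180 (z = √(-11 + 1)/(-180) = √(-10)*(-1/180) = (I*√10)*(-1/180) = -I*√10/180 ≈ -0.017568*I)
P(u) = -6*u
-36137/P(z) = -36137*(-3*I*√10) = -(-108411)*I*√10 = 108411*I*√10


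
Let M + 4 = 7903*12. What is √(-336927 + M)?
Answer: I*√242095 ≈ 492.03*I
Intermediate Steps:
M = 94832 (M = -4 + 7903*12 = -4 + 94836 = 94832)
√(-336927 + M) = √(-336927 + 94832) = √(-242095) = I*√242095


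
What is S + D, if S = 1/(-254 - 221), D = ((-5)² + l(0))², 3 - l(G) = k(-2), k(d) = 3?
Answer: 296874/475 ≈ 625.00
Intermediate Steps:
l(G) = 0 (l(G) = 3 - 1*3 = 3 - 3 = 0)
D = 625 (D = ((-5)² + 0)² = (25 + 0)² = 25² = 625)
S = -1/475 (S = 1/(-475) = -1/475 ≈ -0.0021053)
S + D = -1/475 + 625 = 296874/475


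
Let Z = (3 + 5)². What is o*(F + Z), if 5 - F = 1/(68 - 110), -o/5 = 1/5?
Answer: -2899/42 ≈ -69.024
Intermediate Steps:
Z = 64 (Z = 8² = 64)
o = -1 (o = -5/5 = -5*⅕ = -1)
F = 211/42 (F = 5 - 1/(68 - 110) = 5 - 1/(-42) = 5 - 1*(-1/42) = 5 + 1/42 = 211/42 ≈ 5.0238)
o*(F + Z) = -(211/42 + 64) = -1*2899/42 = -2899/42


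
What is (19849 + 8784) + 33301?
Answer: 61934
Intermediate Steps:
(19849 + 8784) + 33301 = 28633 + 33301 = 61934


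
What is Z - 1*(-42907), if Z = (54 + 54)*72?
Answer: 50683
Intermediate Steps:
Z = 7776 (Z = 108*72 = 7776)
Z - 1*(-42907) = 7776 - 1*(-42907) = 7776 + 42907 = 50683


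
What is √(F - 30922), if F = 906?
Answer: 8*I*√469 ≈ 173.25*I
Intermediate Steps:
√(F - 30922) = √(906 - 30922) = √(-30016) = 8*I*√469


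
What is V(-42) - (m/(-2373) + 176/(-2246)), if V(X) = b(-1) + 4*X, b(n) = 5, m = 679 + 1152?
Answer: -432110240/2664879 ≈ -162.15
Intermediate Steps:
m = 1831
V(X) = 5 + 4*X
V(-42) - (m/(-2373) + 176/(-2246)) = (5 + 4*(-42)) - (1831/(-2373) + 176/(-2246)) = (5 - 168) - (1831*(-1/2373) + 176*(-1/2246)) = -163 - (-1831/2373 - 88/1123) = -163 - 1*(-2265037/2664879) = -163 + 2265037/2664879 = -432110240/2664879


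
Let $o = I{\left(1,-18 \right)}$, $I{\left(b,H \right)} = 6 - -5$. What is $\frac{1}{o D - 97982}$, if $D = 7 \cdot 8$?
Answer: $- \frac{1}{97366} \approx -1.0271 \cdot 10^{-5}$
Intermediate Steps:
$I{\left(b,H \right)} = 11$ ($I{\left(b,H \right)} = 6 + 5 = 11$)
$o = 11$
$D = 56$
$\frac{1}{o D - 97982} = \frac{1}{11 \cdot 56 - 97982} = \frac{1}{616 - 97982} = \frac{1}{-97366} = - \frac{1}{97366}$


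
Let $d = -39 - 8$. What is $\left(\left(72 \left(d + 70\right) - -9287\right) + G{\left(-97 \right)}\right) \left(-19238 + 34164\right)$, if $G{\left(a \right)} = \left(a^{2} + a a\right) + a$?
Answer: $442764864$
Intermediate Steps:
$G{\left(a \right)} = a + 2 a^{2}$ ($G{\left(a \right)} = \left(a^{2} + a^{2}\right) + a = 2 a^{2} + a = a + 2 a^{2}$)
$d = -47$
$\left(\left(72 \left(d + 70\right) - -9287\right) + G{\left(-97 \right)}\right) \left(-19238 + 34164\right) = \left(\left(72 \left(-47 + 70\right) - -9287\right) - 97 \left(1 + 2 \left(-97\right)\right)\right) \left(-19238 + 34164\right) = \left(\left(72 \cdot 23 + 9287\right) - 97 \left(1 - 194\right)\right) 14926 = \left(\left(1656 + 9287\right) - -18721\right) 14926 = \left(10943 + 18721\right) 14926 = 29664 \cdot 14926 = 442764864$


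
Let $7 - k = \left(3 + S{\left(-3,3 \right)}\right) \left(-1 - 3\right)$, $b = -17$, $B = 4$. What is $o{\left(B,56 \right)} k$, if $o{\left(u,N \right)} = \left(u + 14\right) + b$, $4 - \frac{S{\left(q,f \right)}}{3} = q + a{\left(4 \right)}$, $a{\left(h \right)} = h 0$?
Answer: $103$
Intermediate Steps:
$a{\left(h \right)} = 0$
$S{\left(q,f \right)} = 12 - 3 q$ ($S{\left(q,f \right)} = 12 - 3 \left(q + 0\right) = 12 - 3 q$)
$o{\left(u,N \right)} = -3 + u$ ($o{\left(u,N \right)} = \left(u + 14\right) - 17 = \left(14 + u\right) - 17 = -3 + u$)
$k = 103$ ($k = 7 - \left(3 + \left(12 - -9\right)\right) \left(-1 - 3\right) = 7 - \left(3 + \left(12 + 9\right)\right) \left(-4\right) = 7 - \left(3 + 21\right) \left(-4\right) = 7 - 24 \left(-4\right) = 7 - -96 = 7 + 96 = 103$)
$o{\left(B,56 \right)} k = \left(-3 + 4\right) 103 = 1 \cdot 103 = 103$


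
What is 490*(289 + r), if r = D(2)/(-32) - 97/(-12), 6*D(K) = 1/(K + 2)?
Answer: 18632985/128 ≈ 1.4557e+5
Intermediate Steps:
D(K) = 1/(6*(2 + K)) (D(K) = 1/(6*(K + 2)) = 1/(6*(2 + K)))
r = 2069/256 (r = (1/(6*(2 + 2)))/(-32) - 97/(-12) = ((⅙)/4)*(-1/32) - 97*(-1/12) = ((⅙)*(¼))*(-1/32) + 97/12 = (1/24)*(-1/32) + 97/12 = -1/768 + 97/12 = 2069/256 ≈ 8.0820)
490*(289 + r) = 490*(289 + 2069/256) = 490*(76053/256) = 18632985/128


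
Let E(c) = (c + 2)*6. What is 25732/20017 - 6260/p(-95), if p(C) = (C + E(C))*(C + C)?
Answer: 306726282/248350919 ≈ 1.2351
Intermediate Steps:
E(c) = 12 + 6*c (E(c) = (2 + c)*6 = 12 + 6*c)
p(C) = 2*C*(12 + 7*C) (p(C) = (C + (12 + 6*C))*(C + C) = (12 + 7*C)*(2*C) = 2*C*(12 + 7*C))
25732/20017 - 6260/p(-95) = 25732/20017 - 6260*(-1/(190*(12 + 7*(-95)))) = 25732*(1/20017) - 6260*(-1/(190*(12 - 665))) = 25732/20017 - 6260/(2*(-95)*(-653)) = 25732/20017 - 6260/124070 = 25732/20017 - 6260*1/124070 = 25732/20017 - 626/12407 = 306726282/248350919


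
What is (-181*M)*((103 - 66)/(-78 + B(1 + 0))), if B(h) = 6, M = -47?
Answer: -314759/72 ≈ -4371.7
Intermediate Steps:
(-181*M)*((103 - 66)/(-78 + B(1 + 0))) = (-181*(-47))*((103 - 66)/(-78 + 6)) = 8507*(37/(-72)) = 8507*(37*(-1/72)) = 8507*(-37/72) = -314759/72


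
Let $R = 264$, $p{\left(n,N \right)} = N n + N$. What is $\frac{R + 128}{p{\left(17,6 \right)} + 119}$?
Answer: $\frac{392}{227} \approx 1.7269$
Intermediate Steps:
$p{\left(n,N \right)} = N + N n$
$\frac{R + 128}{p{\left(17,6 \right)} + 119} = \frac{264 + 128}{6 \left(1 + 17\right) + 119} = \frac{392}{6 \cdot 18 + 119} = \frac{392}{108 + 119} = \frac{392}{227}$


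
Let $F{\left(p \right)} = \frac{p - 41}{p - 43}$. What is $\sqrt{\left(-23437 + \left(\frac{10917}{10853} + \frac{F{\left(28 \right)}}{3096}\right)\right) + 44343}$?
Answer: $\frac{\sqrt{147527633164395960930}}{84002220} \approx 144.59$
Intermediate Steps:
$F{\left(p \right)} = \frac{-41 + p}{-43 + p}$
$\sqrt{\left(-23437 + \left(\frac{10917}{10853} + \frac{F{\left(28 \right)}}{3096}\right)\right) + 44343} = \sqrt{\left(-23437 + \left(\frac{10917}{10853} + \frac{\frac{1}{-43 + 28} \left(-41 + 28\right)}{3096}\right)\right) + 44343} = \sqrt{\left(-23437 + \left(10917 \cdot \frac{1}{10853} + \frac{1}{-15} \left(-13\right) \frac{1}{3096}\right)\right) + 44343} = \sqrt{\left(-23437 + \left(\frac{10917}{10853} + \left(- \frac{1}{15}\right) \left(-13\right) \frac{1}{3096}\right)\right) + 44343} = \sqrt{\left(-23437 + \left(\frac{10917}{10853} + \frac{13}{15} \cdot \frac{1}{3096}\right)\right) + 44343} = \sqrt{\left(-23437 + \left(\frac{10917}{10853} + \frac{13}{46440}\right)\right) + 44343} = \sqrt{\left(-23437 + \frac{507126569}{504013320}\right) + 44343} = \sqrt{- \frac{11812053054271}{504013320} + 44343} = \sqrt{\frac{10537409594489}{504013320}} = \frac{\sqrt{147527633164395960930}}{84002220}$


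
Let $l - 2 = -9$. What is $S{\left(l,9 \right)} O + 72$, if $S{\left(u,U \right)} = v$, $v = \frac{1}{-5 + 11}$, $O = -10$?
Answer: $\frac{211}{3} \approx 70.333$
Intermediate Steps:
$l = -7$ ($l = 2 - 9 = -7$)
$v = \frac{1}{6} \approx 0.16667$
$S{\left(u,U \right)} = \frac{1}{6}$
$S{\left(l,9 \right)} O + 72 = \frac{1}{6} \left(-10\right) + 72 = - \frac{5}{3} + 72 = \frac{211}{3}$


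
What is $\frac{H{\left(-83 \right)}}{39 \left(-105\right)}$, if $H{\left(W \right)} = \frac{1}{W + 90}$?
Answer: $- \frac{1}{28665} \approx -3.4886 \cdot 10^{-5}$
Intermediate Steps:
$H{\left(W \right)} = \frac{1}{90 + W}$
$\frac{H{\left(-83 \right)}}{39 \left(-105\right)} = \frac{1}{\left(90 - 83\right) 39 \left(-105\right)} = \frac{1}{7 \left(-4095\right)} = \frac{1}{7} \left(- \frac{1}{4095}\right) = - \frac{1}{28665}$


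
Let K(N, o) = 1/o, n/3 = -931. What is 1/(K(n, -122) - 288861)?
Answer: -122/35241043 ≈ -3.4619e-6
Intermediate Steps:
n = -2793 (n = 3*(-931) = -2793)
1/(K(n, -122) - 288861) = 1/(1/(-122) - 288861) = 1/(-1/122 - 288861) = 1/(-35241043/122) = -122/35241043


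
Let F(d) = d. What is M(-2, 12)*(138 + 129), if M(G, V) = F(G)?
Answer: -534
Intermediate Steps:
M(G, V) = G
M(-2, 12)*(138 + 129) = -2*(138 + 129) = -2*267 = -534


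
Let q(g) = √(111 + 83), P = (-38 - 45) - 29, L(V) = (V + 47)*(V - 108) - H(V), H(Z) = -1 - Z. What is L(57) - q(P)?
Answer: -5246 - √194 ≈ -5259.9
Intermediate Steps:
L(V) = 1 + V + (-108 + V)*(47 + V) (L(V) = (V + 47)*(V - 108) - (-1 - V) = (47 + V)*(-108 + V) + (1 + V) = (-108 + V)*(47 + V) + (1 + V) = 1 + V + (-108 + V)*(47 + V))
P = -112 (P = -83 - 29 = -112)
q(g) = √194
L(57) - q(P) = (-5075 + 57² - 60*57) - √194 = (-5075 + 3249 - 3420) - √194 = -5246 - √194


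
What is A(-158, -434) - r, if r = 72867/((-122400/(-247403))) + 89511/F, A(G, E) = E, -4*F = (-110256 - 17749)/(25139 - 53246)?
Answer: -72175612256587/1044520800 ≈ -69099.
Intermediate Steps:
F = -128005/112428 (F = -(-110256 - 17749)/(4*(25139 - 53246)) = -(-128005)/(4*(-28107)) = -(-128005)*(-1)/(4*28107) = -1/4*128005/28107 = -128005/112428 ≈ -1.1386)
r = 71722290229387/1044520800 (r = 72867/((-122400/(-247403))) + 89511/(-128005/112428) = 72867/((-122400*(-1/247403))) + 89511*(-112428/128005) = 72867/(122400/247403) - 10063542708/128005 = 72867*(247403/122400) - 10063542708/128005 = 6009171467/40800 - 10063542708/128005 = 71722290229387/1044520800 ≈ 68665.)
A(-158, -434) - r = -434 - 1*71722290229387/1044520800 = -434 - 71722290229387/1044520800 = -72175612256587/1044520800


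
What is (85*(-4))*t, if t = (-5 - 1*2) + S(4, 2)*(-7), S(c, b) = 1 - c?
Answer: -4760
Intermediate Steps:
t = 14 (t = (-5 - 1*2) + (1 - 1*4)*(-7) = (-5 - 2) + (1 - 4)*(-7) = -7 - 3*(-7) = -7 + 21 = 14)
(85*(-4))*t = (85*(-4))*14 = -340*14 = -4760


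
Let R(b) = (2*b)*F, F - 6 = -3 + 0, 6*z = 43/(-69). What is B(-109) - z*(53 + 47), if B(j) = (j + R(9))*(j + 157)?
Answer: -544330/207 ≈ -2629.6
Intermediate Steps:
z = -43/414 (z = (43/(-69))/6 = (43*(-1/69))/6 = (1/6)*(-43/69) = -43/414 ≈ -0.10386)
F = 3 (F = 6 + (-3 + 0) = 6 - 3 = 3)
R(b) = 6*b (R(b) = (2*b)*3 = 6*b)
B(j) = (54 + j)*(157 + j) (B(j) = (j + 6*9)*(j + 157) = (j + 54)*(157 + j) = (54 + j)*(157 + j))
B(-109) - z*(53 + 47) = (8478 + (-109)**2 + 211*(-109)) - (-43)*(53 + 47)/414 = (8478 + 11881 - 22999) - (-43)*100/414 = -2640 - 1*(-2150/207) = -2640 + 2150/207 = -544330/207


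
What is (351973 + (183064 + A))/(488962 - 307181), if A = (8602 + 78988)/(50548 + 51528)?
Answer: 27307262201/9277738678 ≈ 2.9433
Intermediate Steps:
A = 43795/51038 (A = 87590/102076 = 87590*(1/102076) = 43795/51038 ≈ 0.85809)
(351973 + (183064 + A))/(488962 - 307181) = (351973 + (183064 + 43795/51038))/(488962 - 307181) = (351973 + 9343264227/51038)/181781 = (27307262201/51038)*(1/181781) = 27307262201/9277738678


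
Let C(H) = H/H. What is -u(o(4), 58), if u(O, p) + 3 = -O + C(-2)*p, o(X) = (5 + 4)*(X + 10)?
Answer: 71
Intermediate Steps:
o(X) = 90 + 9*X (o(X) = 9*(10 + X) = 90 + 9*X)
C(H) = 1
u(O, p) = -3 + p - O (u(O, p) = -3 + (-O + 1*p) = -3 + (-O + p) = -3 + (p - O) = -3 + p - O)
-u(o(4), 58) = -(-3 + 58 - (90 + 9*4)) = -(-3 + 58 - (90 + 36)) = -(-3 + 58 - 1*126) = -(-3 + 58 - 126) = -1*(-71) = 71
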